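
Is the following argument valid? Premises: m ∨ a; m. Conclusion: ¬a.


This is affirming a disjunct (fallacy). There exist truth assignments where the premises are all true but the conclusion is false.

Invalid.


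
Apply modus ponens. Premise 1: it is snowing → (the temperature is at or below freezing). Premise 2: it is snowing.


Modus ponens: from (P → Q) and P, infer Q.
P = 'it is snowing' is asserted, and P → Q holds, so Q follows.

(the temperature is at or below freezing).


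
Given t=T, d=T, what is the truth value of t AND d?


Conjunction is true only when both operands are true.
Substitute: t=T, d=T.
T AND T evaluates to T.

T


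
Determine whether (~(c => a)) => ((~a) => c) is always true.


Build the truth table over {a, c}:
a | c | φ
---------
False | False | True
True | False | True
False | True | True
True | True | True
Every row evaluates to true.

Yes, it is a tautology.


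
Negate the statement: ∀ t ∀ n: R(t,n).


Negation flips each quantifier (∀↔∃) and negates the inner predicate.
¬(∀ t ∀ n: φ) = ∃ t ∃ n: ¬φ.

∃ t ∃ n: ¬(R(t,n))


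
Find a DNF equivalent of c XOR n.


Step 1: c ⊕ n is true exactly when they disagree: (c ∧ ¬n) ∨ (¬c ∧ n).

(c AND (NOT n)) OR ((NOT c) AND n)


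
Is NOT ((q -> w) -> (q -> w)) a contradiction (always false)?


Truth table over {q, w}:
q | w | φ
---------
F | F | F
T | F | F
F | T | F
T | T | F
Every row is false.

Yes, it is a contradiction.


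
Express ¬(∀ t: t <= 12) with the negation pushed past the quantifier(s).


¬(∀ x: φ) = ∃ x: ¬φ, and ¬(∃ x: φ) = ∀ x: ¬φ.
Apply to the universal statement.

∃ t: ¬(t <= 12)


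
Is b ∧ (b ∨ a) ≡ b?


Compare truth tables:
a | b | φ | ψ
-------------
F | F | F | F
T | F | F | F
F | T | T | T
T | T | T | T
The columns φ and ψ agree on every row.

Yes, they are logically equivalent.


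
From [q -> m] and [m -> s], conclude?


Hypothetical syllogism: from (P → Q) and (Q → R), infer (P → R).
Chain the two implications through the shared middle term 'm'.

q -> s


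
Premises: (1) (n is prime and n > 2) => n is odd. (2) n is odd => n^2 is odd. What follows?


Hypothetical syllogism: from (P → Q) and (Q → R), infer (P → R).
Chain the two implications through the shared middle term 'n is odd'.

(n is prime and n > 2) => n^2 is odd


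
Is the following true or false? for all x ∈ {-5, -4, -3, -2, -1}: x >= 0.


Evaluate the predicate on each element: -5:F, -4:F, -3:F, -2:F, -1:F.
Counterexample x = -5 fails the predicate.

F


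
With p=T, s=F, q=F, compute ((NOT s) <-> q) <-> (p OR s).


Substitute p=T, s=F, q=F:
NOT s = T
(NOT s) <-> q = T <-> F = F
p OR s = T OR F = T
((NOT s) <-> q) <-> (p OR s) = F <-> T = F

F


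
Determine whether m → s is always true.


Build the truth table over {m, s}:
m | s | φ
---------
F | F | T
T | F | F
F | T | T
T | T | T
Counterexample at row 2: with m=T, s=F, the formula is F.

No, it is not a tautology.


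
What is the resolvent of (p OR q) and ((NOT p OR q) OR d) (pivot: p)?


The clauses contain complementary literals p and NOTp.
Resolution eliminates this pair and disjoins the remaining literals (merging duplicates).

(q OR d)


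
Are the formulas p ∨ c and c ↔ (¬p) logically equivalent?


Compare truth tables:
c | p | φ | ψ
-------------
F | F | F | F
T | F | T | T
F | T | T | T
T | T | T | F
They differ at row 4 (c=T, p=T): φ=T but ψ=F.

No, they are not logically equivalent.


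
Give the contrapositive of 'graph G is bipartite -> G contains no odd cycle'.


The contrapositive of (P → Q) is (¬Q → ¬P); it is logically equivalent to the original.
Here P = 'graph G is bipartite' and Q = 'G contains no odd cycle'.

If not (G contains no odd cycle), then not (graph G is bipartite).


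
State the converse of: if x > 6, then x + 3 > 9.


The converse of (P → Q) is (Q → P). It is not in general equivalent to the original.
Here P = 'x > 6' and Q = 'x + 3 > 9'.

If x + 3 > 9, then x > 6.


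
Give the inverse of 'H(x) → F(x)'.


The inverse of (P → Q) is (¬P → ¬Q). It is equivalent to the converse, not to the original.
Here P = 'H(x)' and Q = 'F(x)'.

If not (H(x)), then not (F(x)).


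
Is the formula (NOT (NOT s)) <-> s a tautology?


Build the truth table over {s}:
s | φ
-----
F | T
T | T
Every row evaluates to true.

Yes, it is a tautology.


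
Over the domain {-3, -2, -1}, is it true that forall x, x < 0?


Evaluate the predicate on each element: -3:True, -2:True, -1:True.
Every element satisfies the predicate.

True


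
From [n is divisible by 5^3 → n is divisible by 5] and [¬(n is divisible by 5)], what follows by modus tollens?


Modus tollens: from (P → Q) and ¬Q, infer ¬P.
Q = 'n is divisible by 5' is denied; since P → Q, P must also fail.

Not (n is divisible by 5^3).


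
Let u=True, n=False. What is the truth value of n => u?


Substitute u=True, n=False:
n => u = False => True = True

True


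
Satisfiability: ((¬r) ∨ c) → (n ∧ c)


Search for a satisfying assignment over {c, n, r}.
Try c=T, n=T, r=F: the formula evaluates to T.
A satisfying assignment exists.

Satisfiable.


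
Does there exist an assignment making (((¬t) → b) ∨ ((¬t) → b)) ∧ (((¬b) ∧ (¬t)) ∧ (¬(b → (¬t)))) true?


Check all 4 assignments over {b, t}:
b | t | φ
---------
F | F | F
T | F | F
F | T | F
T | T | F
No assignment makes the formula true.

Unsatisfiable.


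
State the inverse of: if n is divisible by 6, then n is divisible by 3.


The inverse of (P → Q) is (¬P → ¬Q). It is equivalent to the converse, not to the original.
Here P = 'n is divisible by 6' and Q = 'n is divisible by 3'.

If not (n is divisible by 6), then not (n is divisible by 3).


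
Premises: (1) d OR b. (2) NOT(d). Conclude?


Disjunctive syllogism: from (P ∨ Q) and ¬P, infer Q.
One disjunct, 'd', is ruled out; the other must hold.

b


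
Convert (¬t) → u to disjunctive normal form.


Step 1: Rewrite (¬t) → u as ¬(¬t) ∨ u.
Step 2: Eliminate any double negations (¬¬X = X).

t ∨ u


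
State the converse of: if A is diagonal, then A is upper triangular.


The converse of (P → Q) is (Q → P). It is not in general equivalent to the original.
Here P = 'A is diagonal' and Q = 'A is upper triangular'.

If A is upper triangular, then A is diagonal.


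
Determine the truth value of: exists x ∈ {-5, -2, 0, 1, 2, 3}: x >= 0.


Evaluate the predicate on each element: -5:False, -2:False, 0:True, 1:True, 2:True, 3:True.
Witness x = 0 satisfies the predicate.

True


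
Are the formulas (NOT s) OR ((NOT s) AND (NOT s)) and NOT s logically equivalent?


Compare truth tables:
s | φ | ψ
---------
F | T | T
T | F | F
The columns φ and ψ agree on every row.

Yes, they are logically equivalent.


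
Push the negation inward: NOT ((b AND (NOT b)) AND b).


De Morgan: the negation of a conjunction is the disjunction of the negations.
Distribute NOT across AND, flipping it to OR, and negate each literal.

((NOT b) OR b) OR (NOT b)


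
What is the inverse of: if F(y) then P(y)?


The inverse of (P → Q) is (¬P → ¬Q). It is equivalent to the converse, not to the original.
Here P = 'F(y)' and Q = 'P(y)'.

If not (F(y)), then not (P(y)).


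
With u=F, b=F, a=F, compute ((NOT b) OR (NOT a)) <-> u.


Substitute u=F, b=F, a=F:
NOT b = T
NOT a = T
(NOT b) OR (NOT a) = T OR T = T
((NOT b) OR (NOT a)) <-> u = T <-> F = F

F


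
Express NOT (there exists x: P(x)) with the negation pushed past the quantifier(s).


¬(for all x: φ) = there exists x: ¬φ, and ¬(there exists x: φ) = for all x: ¬φ.
Apply to the existential statement.

for all x: NOT(P(x))


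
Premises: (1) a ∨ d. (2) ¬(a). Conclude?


Disjunctive syllogism: from (P ∨ Q) and ¬P, infer Q.
One disjunct, 'a', is ruled out; the other must hold.

d


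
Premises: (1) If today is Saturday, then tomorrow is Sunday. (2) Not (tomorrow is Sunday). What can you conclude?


Modus tollens: from (P → Q) and ¬Q, infer ¬P.
Q = 'tomorrow is Sunday' is denied; since P → Q, P must also fail.

Not (today is Saturday).


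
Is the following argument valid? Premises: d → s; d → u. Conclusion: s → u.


This is (no valid rule). There exist truth assignments where the premises are all true but the conclusion is false.

Invalid.


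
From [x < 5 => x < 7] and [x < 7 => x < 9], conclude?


Hypothetical syllogism: from (P → Q) and (Q → R), infer (P → R).
Chain the two implications through the shared middle term 'x < 7'.

x < 5 => x < 9


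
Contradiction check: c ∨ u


Truth table over {c, u}:
c | u | φ
---------
F | F | F
T | F | T
F | T | T
T | T | T
Satisfying assignment at row 2: c=T, u=F gives T.

No, it is not a contradiction.


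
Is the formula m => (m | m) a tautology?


Build the truth table over {m}:
m | φ
-----
False | True
True | True
Every row evaluates to true.

Yes, it is a tautology.


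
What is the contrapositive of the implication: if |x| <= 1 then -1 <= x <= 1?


The contrapositive of (P → Q) is (¬Q → ¬P); it is logically equivalent to the original.
Here P = '|x| <= 1' and Q = '-1 <= x <= 1'.

If not (-1 <= x <= 1), then not (|x| <= 1).


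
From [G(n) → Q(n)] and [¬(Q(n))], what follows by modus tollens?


Modus tollens: from (P → Q) and ¬Q, infer ¬P.
Q = 'Q(n)' is denied; since P → Q, P must also fail.

Not (G(n)).


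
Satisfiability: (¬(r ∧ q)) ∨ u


Search for a satisfying assignment over {q, r, u}.
Try q=F, r=F, u=F: the formula evaluates to T.
A satisfying assignment exists.

Satisfiable.


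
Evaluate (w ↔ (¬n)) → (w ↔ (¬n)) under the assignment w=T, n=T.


Substitute w=T, n=T:
¬n = F
w ↔ (¬n) = T ↔ F = F
¬n = F
w ↔ (¬n) = T ↔ F = F
(w ↔ (¬n)) → (w ↔ (¬n)) = F → F = T

T


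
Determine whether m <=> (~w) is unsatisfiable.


Truth table over {m, w}:
m | w | φ
---------
False | False | False
True | False | True
False | True | True
True | True | False
Satisfying assignment at row 2: m=True, w=False gives True.

No, it is not a contradiction.


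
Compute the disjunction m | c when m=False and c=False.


Disjunction is false only when both operands are false.
Substitute: m=False, c=False.
False | False evaluates to False.

False


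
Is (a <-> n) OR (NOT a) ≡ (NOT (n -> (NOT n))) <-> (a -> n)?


Compare truth tables:
a | n | φ | ψ
-------------
F | F | T | F
T | F | F | T
F | T | T | T
T | T | T | T
They differ at row 1 (a=F, n=F): φ=T but ψ=F.

No, they are not logically equivalent.


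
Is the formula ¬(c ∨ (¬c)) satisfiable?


Check all 2 assignments over {c}:
c | φ
-----
F | F
T | F
No assignment makes the formula true.

Unsatisfiable.


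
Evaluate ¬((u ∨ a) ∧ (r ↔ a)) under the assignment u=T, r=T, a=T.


Substitute u=T, r=T, a=T:
u ∨ a = T ∨ T = T
r ↔ a = T ↔ T = T
(u ∨ a) ∧ (r ↔ a) = T ∧ T = T
¬((u ∨ a) ∧ (r ↔ a)) = F

F


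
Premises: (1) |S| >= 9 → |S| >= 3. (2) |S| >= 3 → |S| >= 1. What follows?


Hypothetical syllogism: from (P → Q) and (Q → R), infer (P → R).
Chain the two implications through the shared middle term '|S| >= 3'.

|S| >= 9 → |S| >= 1


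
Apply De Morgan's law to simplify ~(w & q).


De Morgan: the negation of a conjunction is the disjunction of the negations.
Distribute ~ across &, flipping it to |, and negate each literal.

(~w) | (~q)


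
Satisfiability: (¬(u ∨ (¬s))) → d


Search for a satisfying assignment over {d, s, u}.
Try d=F, s=F, u=F: the formula evaluates to T.
A satisfying assignment exists.

Satisfiable.


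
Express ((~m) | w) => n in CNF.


Step 1: Rewrite as ¬((¬m) ∨ w) ∨ n = (¬(¬m) ∧ ¬w) ∨ n.
Step 2: Distribute ∨ over ∧.
Step 3: Eliminate any double negations (¬¬X = X).

(m | n) & ((~w) | n)


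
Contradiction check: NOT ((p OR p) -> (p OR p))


Truth table over {p}:
p | φ
-----
F | F
T | F
Every row is false.

Yes, it is a contradiction.


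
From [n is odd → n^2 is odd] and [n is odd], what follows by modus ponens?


Modus ponens: from (P → Q) and P, infer Q.
P = 'n is odd' is asserted, and P → Q holds, so Q follows.

n^2 is odd.


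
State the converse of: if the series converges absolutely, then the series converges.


The converse of (P → Q) is (Q → P). It is not in general equivalent to the original.
Here P = 'the series converges absolutely' and Q = 'the series converges'.

If the series converges, then the series converges absolutely.


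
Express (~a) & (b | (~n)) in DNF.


Step 1: Distribute ∧ over ∨: (¬a) ∧ (b ∨ (¬n)) = ((¬a) ∧ b) ∨ ((¬a) ∧ (¬n)).

((~a) & b) | ((~a) & (~n))


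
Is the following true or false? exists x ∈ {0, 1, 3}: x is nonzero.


Evaluate the predicate on each element: 0:False, 1:True, 3:True.
Witness x = 1 satisfies the predicate.

True


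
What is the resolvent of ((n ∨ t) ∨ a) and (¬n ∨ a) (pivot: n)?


The clauses contain complementary literals n and ¬n.
Resolution eliminates this pair and disjoins the remaining literals (merging duplicates).

(a ∨ t)


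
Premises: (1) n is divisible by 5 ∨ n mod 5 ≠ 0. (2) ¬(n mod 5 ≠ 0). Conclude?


Disjunctive syllogism: from (P ∨ Q) and ¬P, infer Q.
One disjunct, 'n mod 5 ≠ 0', is ruled out; the other must hold.

n is divisible by 5


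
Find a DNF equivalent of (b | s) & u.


Step 1: Distribute ∧ over ∨: (b ∨ s) ∧ u = (b ∧ u) ∨ (s ∧ u).

(b & u) | (s & u)


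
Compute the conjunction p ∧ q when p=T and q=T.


Conjunction is true only when both operands are true.
Substitute: p=T, q=T.
T ∧ T evaluates to T.

T


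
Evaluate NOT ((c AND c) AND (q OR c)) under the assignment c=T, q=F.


Substitute c=T, q=F:
c AND c = T AND T = T
q OR c = F OR T = T
(c AND c) AND (q OR c) = T AND T = T
NOT ((c AND c) AND (q OR c)) = F

F


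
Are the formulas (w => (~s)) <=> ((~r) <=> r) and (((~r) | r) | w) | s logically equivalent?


Compare truth tables:
r | s | w | φ | ψ
-----------------
False | False | False | False | True
True | False | False | False | True
False | True | False | False | True
True | True | False | False | True
False | False | True | False | True
True | False | True | False | True
False | True | True | True | True
True | True | True | True | True
They differ at row 1 (r=False, s=False, w=False): φ=False but ψ=True.

No, they are not logically equivalent.


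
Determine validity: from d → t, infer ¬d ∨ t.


This matches the form of material implication: the conclusion follows in every model of the premises.

Valid.


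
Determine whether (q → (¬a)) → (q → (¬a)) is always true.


Build the truth table over {a, q}:
a | q | φ
---------
F | F | T
T | F | T
F | T | T
T | T | T
Every row evaluates to true.

Yes, it is a tautology.


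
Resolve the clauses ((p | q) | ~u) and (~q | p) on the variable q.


The clauses contain complementary literals q and ~q.
Resolution eliminates this pair and disjoins the remaining literals (merging duplicates).

(~u | p)


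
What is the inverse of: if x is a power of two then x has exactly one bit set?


The inverse of (P → Q) is (¬P → ¬Q). It is equivalent to the converse, not to the original.
Here P = 'x is a power of two' and Q = 'x has exactly one bit set'.

If not (x is a power of two), then not (x has exactly one bit set).


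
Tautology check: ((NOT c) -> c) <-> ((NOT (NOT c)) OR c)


Build the truth table over {c}:
c | φ
-----
F | T
T | T
Every row evaluates to true.

Yes, it is a tautology.


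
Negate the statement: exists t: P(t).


¬(forall x: φ) = exists x: ¬φ, and ¬(exists x: φ) = forall x: ¬φ.
Apply to the existential statement.

forall t: ~(P(t))


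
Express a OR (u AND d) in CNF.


Step 1: Distribute ∨ over ∧: a ∨ (u ∧ d) = (a ∨ u) ∧ (a ∨ d).

(a OR u) AND (a OR d)


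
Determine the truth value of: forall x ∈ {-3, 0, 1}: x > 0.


Evaluate the predicate on each element: -3:False, 0:False, 1:True.
Counterexample x = -3 fails the predicate.

False


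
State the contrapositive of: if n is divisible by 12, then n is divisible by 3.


The contrapositive of (P → Q) is (¬Q → ¬P); it is logically equivalent to the original.
Here P = 'n is divisible by 12' and Q = 'n is divisible by 3'.

If not (n is divisible by 3), then not (n is divisible by 12).


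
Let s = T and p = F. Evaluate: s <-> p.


Biconditional is true when both operands have the same truth value.
Substitute: s=T, p=F.
T <-> F evaluates to F.

F


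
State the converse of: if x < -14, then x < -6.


The converse of (P → Q) is (Q → P). It is not in general equivalent to the original.
Here P = 'x < -14' and Q = 'x < -6'.

If x < -6, then x < -14.


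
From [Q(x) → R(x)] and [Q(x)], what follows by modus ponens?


Modus ponens: from (P → Q) and P, infer Q.
P = 'Q(x)' is asserted, and P → Q holds, so Q follows.

R(x).


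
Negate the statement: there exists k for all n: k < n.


Negation flips each quantifier (∀↔∃) and negates the inner predicate.
¬(there exists k for all n: φ) = for all k there exists n: ¬φ.

for all k there exists n: NOT(k < n)


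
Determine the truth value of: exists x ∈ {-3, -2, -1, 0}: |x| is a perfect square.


Evaluate the predicate on each element: -3:False, -2:False, -1:True, 0:True.
Witness x = -1 satisfies the predicate.

True


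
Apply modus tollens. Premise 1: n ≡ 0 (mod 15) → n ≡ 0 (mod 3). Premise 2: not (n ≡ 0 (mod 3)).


Modus tollens: from (P → Q) and ¬Q, infer ¬P.
Q = 'n ≡ 0 (mod 3)' is denied; since P → Q, P must also fail.

Not (n ≡ 0 (mod 15)).


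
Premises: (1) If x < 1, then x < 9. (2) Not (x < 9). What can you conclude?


Modus tollens: from (P → Q) and ¬Q, infer ¬P.
Q = 'x < 9' is denied; since P → Q, P must also fail.

Not (x < 1).


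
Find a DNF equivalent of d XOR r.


Step 1: d ⊕ r is true exactly when they disagree: (d ∧ ¬r) ∨ (¬d ∧ r).

(d AND (NOT r)) OR ((NOT d) AND r)


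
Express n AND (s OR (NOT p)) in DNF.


Step 1: Distribute ∧ over ∨: n ∧ (s ∨ (¬p)) = (n ∧ s) ∨ (n ∧ (¬p)).

(n AND s) OR (n AND (NOT p))


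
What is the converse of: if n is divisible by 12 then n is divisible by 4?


The converse of (P → Q) is (Q → P). It is not in general equivalent to the original.
Here P = 'n is divisible by 12' and Q = 'n is divisible by 4'.

If n is divisible by 4, then n is divisible by 12.


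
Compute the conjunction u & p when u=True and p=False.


Conjunction is true only when both operands are true.
Substitute: u=True, p=False.
True & False evaluates to False.

False


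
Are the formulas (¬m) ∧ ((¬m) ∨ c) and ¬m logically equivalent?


Compare truth tables:
c | m | φ | ψ
-------------
F | F | T | T
T | F | T | T
F | T | F | F
T | T | F | F
The columns φ and ψ agree on every row.

Yes, they are logically equivalent.


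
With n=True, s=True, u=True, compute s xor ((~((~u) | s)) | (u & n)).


Substitute n=True, s=True, u=True:
~u = False
(~u) | s = False | True = True
~((~u) | s) = False
u & n = True & True = True
(~((~u) | s)) | (u & n) = False | True = True
s xor ((~((~u) | s)) | (u & n)) = True xor True = False

False


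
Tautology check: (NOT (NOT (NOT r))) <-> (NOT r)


Build the truth table over {r}:
r | φ
-----
F | T
T | T
Every row evaluates to true.

Yes, it is a tautology.


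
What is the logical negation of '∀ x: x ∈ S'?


¬(∀ x: φ) = ∃ x: ¬φ, and ¬(∃ x: φ) = ∀ x: ¬φ.
Apply to the universal statement.

∃ x: ¬(x ∈ S)


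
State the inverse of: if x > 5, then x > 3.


The inverse of (P → Q) is (¬P → ¬Q). It is equivalent to the converse, not to the original.
Here P = 'x > 5' and Q = 'x > 3'.

If not (x > 5), then not (x > 3).


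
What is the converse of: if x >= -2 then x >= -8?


The converse of (P → Q) is (Q → P). It is not in general equivalent to the original.
Here P = 'x >= -2' and Q = 'x >= -8'.

If x >= -8, then x >= -2.


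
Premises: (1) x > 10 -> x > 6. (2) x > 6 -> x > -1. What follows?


Hypothetical syllogism: from (P → Q) and (Q → R), infer (P → R).
Chain the two implications through the shared middle term 'x > 6'.

x > 10 -> x > -1


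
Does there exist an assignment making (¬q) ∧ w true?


Search for a satisfying assignment over {q, w}.
Try q=F, w=T: the formula evaluates to T.
A satisfying assignment exists.

Satisfiable.


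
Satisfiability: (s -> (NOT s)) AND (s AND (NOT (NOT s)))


Check all 2 assignments over {s}:
s | φ
-----
F | F
T | F
No assignment makes the formula true.

Unsatisfiable.


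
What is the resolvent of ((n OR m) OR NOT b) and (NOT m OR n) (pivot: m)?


The clauses contain complementary literals m and NOTm.
Resolution eliminates this pair and disjoins the remaining literals (merging duplicates).

(n OR NOT b)


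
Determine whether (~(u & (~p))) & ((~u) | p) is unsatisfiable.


Truth table over {p, u}:
p | u | φ
---------
False | False | True
True | False | True
False | True | False
True | True | True
Satisfying assignment at row 1: p=False, u=False gives True.

No, it is not a contradiction.


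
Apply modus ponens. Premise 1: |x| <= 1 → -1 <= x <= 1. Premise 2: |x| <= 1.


Modus ponens: from (P → Q) and P, infer Q.
P = '|x| <= 1' is asserted, and P → Q holds, so Q follows.

-1 <= x <= 1.


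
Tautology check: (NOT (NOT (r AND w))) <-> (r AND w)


Build the truth table over {r, w}:
r | w | φ
---------
F | F | T
T | F | T
F | T | T
T | T | T
Every row evaluates to true.

Yes, it is a tautology.


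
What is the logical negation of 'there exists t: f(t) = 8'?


¬(for all x: φ) = there exists x: ¬φ, and ¬(there exists x: φ) = for all x: ¬φ.
Apply to the existential statement.

for all t: NOT(f(t) = 8)


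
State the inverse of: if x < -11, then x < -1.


The inverse of (P → Q) is (¬P → ¬Q). It is equivalent to the converse, not to the original.
Here P = 'x < -11' and Q = 'x < -1'.

If not (x < -11), then not (x < -1).


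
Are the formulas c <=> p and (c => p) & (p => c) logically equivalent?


Compare truth tables:
c | p | φ | ψ
-------------
False | False | True | True
True | False | False | False
False | True | False | False
True | True | True | True
The columns φ and ψ agree on every row.

Yes, they are logically equivalent.


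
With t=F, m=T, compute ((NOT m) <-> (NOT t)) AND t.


Substitute t=F, m=T:
NOT m = F
NOT t = T
(NOT m) <-> (NOT t) = F <-> T = F
((NOT m) <-> (NOT t)) AND t = F AND F = F

F


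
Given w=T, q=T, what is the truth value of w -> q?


Implication is false only when antecedent is true and consequent is false.
Substitute: w=T, q=T.
T -> T evaluates to T.

T


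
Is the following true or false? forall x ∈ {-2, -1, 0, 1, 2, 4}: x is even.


Evaluate the predicate on each element: -2:True, -1:False, 0:True, 1:False, 2:True, 4:True.
Counterexample x = -1 fails the predicate.

False


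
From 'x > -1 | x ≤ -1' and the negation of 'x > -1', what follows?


Disjunctive syllogism: from (P ∨ Q) and ¬P, infer Q.
One disjunct, 'x > -1', is ruled out; the other must hold.

x ≤ -1


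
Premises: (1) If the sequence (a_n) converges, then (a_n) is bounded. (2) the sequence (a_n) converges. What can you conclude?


Modus ponens: from (P → Q) and P, infer Q.
P = 'the sequence (a_n) converges' is asserted, and P → Q holds, so Q follows.

(a_n) is bounded.


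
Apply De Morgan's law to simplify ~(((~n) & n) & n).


De Morgan: the negation of a conjunction is the disjunction of the negations.
Distribute ~ across &, flipping it to |, and negate each literal.

(n | (~n)) | (~n)


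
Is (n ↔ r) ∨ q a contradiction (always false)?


Truth table over {n, q, r}:
n | q | r | φ
-------------
F | F | F | T
T | F | F | F
F | T | F | T
T | T | F | T
F | F | T | F
T | F | T | T
F | T | T | T
T | T | T | T
Satisfying assignment at row 1: n=F, q=F, r=F gives T.

No, it is not a contradiction.


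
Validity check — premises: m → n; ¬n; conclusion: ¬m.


This matches the form of modus tollens: the conclusion follows in every model of the premises.

Valid.


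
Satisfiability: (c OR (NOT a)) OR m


Search for a satisfying assignment over {a, c, m}.
Try a=F, c=F, m=F: the formula evaluates to T.
A satisfying assignment exists.

Satisfiable.


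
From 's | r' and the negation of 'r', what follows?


Disjunctive syllogism: from (P ∨ Q) and ¬P, infer Q.
One disjunct, 'r', is ruled out; the other must hold.

s


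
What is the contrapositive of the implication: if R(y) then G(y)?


The contrapositive of (P → Q) is (¬Q → ¬P); it is logically equivalent to the original.
Here P = 'R(y)' and Q = 'G(y)'.

If not (G(y)), then not (R(y)).


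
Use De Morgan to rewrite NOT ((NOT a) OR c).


De Morgan: the negation of a disjunction is the conjunction of the negations.
Distribute NOT across OR, flipping it to AND, and negate each literal.

a AND (NOT c)


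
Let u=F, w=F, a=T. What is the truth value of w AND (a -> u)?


Substitute u=F, w=F, a=T:
a -> u = T -> F = F
w AND (a -> u) = F AND F = F

F


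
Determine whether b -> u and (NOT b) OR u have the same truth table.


Compare truth tables:
b | u | φ | ψ
-------------
F | F | T | T
T | F | F | F
F | T | T | T
T | T | T | T
The columns φ and ψ agree on every row.

Yes, they are logically equivalent.


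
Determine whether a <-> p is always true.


Build the truth table over {a, p}:
a | p | φ
---------
F | F | T
T | F | F
F | T | F
T | T | T
Counterexample at row 2: with a=T, p=F, the formula is F.

No, it is not a tautology.


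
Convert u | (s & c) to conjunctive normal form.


Step 1: Distribute ∨ over ∧: u ∨ (s ∧ c) = (u ∨ s) ∧ (u ∨ c).

(u | s) & (u | c)


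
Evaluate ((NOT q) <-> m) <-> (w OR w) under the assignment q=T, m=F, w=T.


Substitute q=T, m=F, w=T:
NOT q = F
(NOT q) <-> m = F <-> F = T
w OR w = T OR T = T
((NOT q) <-> m) <-> (w OR w) = T <-> T = T

T


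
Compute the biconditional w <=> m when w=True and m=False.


Biconditional is true when both operands have the same truth value.
Substitute: w=True, m=False.
True <=> False evaluates to False.

False


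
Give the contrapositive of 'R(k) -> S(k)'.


The contrapositive of (P → Q) is (¬Q → ¬P); it is logically equivalent to the original.
Here P = 'R(k)' and Q = 'S(k)'.

If not (S(k)), then not (R(k)).


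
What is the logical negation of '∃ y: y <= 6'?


¬(∀ x: φ) = ∃ x: ¬φ, and ¬(∃ x: φ) = ∀ x: ¬φ.
Apply to the existential statement.

∀ y: ¬(y <= 6)


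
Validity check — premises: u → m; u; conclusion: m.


This matches the form of modus ponens: the conclusion follows in every model of the premises.

Valid.


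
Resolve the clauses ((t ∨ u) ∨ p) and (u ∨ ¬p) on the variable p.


The clauses contain complementary literals p and ¬p.
Resolution eliminates this pair and disjoins the remaining literals (merging duplicates).

(u ∨ t)


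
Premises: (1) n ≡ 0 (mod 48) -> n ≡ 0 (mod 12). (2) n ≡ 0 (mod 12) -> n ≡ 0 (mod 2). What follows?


Hypothetical syllogism: from (P → Q) and (Q → R), infer (P → R).
Chain the two implications through the shared middle term 'n ≡ 0 (mod 12)'.

n ≡ 0 (mod 48) -> n ≡ 0 (mod 2)


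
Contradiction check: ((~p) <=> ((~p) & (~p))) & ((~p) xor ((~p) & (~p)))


Truth table over {p}:
p | φ
-----
False | False
True | False
Every row is false.

Yes, it is a contradiction.


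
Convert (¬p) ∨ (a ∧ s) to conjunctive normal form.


Step 1: Distribute ∨ over ∧: (¬p) ∨ (a ∧ s) = ((¬p) ∨ a) ∧ ((¬p) ∨ s).

((¬p) ∨ a) ∧ ((¬p) ∨ s)


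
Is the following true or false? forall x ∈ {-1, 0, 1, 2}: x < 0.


Evaluate the predicate on each element: -1:True, 0:False, 1:False, 2:False.
Counterexample x = 0 fails the predicate.

False


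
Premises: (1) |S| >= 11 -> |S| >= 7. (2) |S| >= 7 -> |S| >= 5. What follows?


Hypothetical syllogism: from (P → Q) and (Q → R), infer (P → R).
Chain the two implications through the shared middle term '|S| >= 7'.

|S| >= 11 -> |S| >= 5


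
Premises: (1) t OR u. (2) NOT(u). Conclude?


Disjunctive syllogism: from (P ∨ Q) and ¬P, infer Q.
One disjunct, 'u', is ruled out; the other must hold.

t


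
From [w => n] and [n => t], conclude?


Hypothetical syllogism: from (P → Q) and (Q → R), infer (P → R).
Chain the two implications through the shared middle term 'n'.

w => t


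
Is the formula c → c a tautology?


Build the truth table over {c}:
c | φ
-----
F | T
T | T
Every row evaluates to true.

Yes, it is a tautology.


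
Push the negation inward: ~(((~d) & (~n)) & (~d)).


De Morgan: the negation of a conjunction is the disjunction of the negations.
Distribute ~ across &, flipping it to |, and negate each literal.

(d | n) | d


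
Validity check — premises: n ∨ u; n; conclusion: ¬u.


This is affirming a disjunct (fallacy). There exist truth assignments where the premises are all true but the conclusion is false.

Invalid.


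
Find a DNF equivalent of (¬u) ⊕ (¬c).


Step 1: (¬u) ⊕ (¬c) is true exactly when they disagree: ((¬u) ∧ ¬(¬c)) ∨ (¬(¬u) ∧ (¬c)).
Step 2: Eliminate any double negations (¬¬X = X).

((¬u) ∧ c) ∨ (u ∧ (¬c))


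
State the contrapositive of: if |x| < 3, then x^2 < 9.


The contrapositive of (P → Q) is (¬Q → ¬P); it is logically equivalent to the original.
Here P = '|x| < 3' and Q = 'x^2 < 9'.

If not (x^2 < 9), then not (|x| < 3).


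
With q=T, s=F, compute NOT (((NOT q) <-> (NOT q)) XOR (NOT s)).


Substitute q=T, s=F:
NOT q = F
NOT q = F
(NOT q) <-> (NOT q) = F <-> F = T
NOT s = T
((NOT q) <-> (NOT q)) XOR (NOT s) = T XOR T = F
NOT (((NOT q) <-> (NOT q)) XOR (NOT s)) = T

T


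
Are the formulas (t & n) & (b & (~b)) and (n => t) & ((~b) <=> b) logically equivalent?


Compare truth tables:
b | n | t | φ | ψ
-----------------
False | False | False | False | False
True | False | False | False | False
False | True | False | False | False
True | True | False | False | False
False | False | True | False | False
True | False | True | False | False
False | True | True | False | False
True | True | True | False | False
The columns φ and ψ agree on every row.

Yes, they are logically equivalent.


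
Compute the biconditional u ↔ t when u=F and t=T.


Biconditional is true when both operands have the same truth value.
Substitute: u=F, t=T.
F ↔ T evaluates to F.

F


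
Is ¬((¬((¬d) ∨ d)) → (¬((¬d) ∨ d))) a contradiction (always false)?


Truth table over {d}:
d | φ
-----
F | F
T | F
Every row is false.

Yes, it is a contradiction.


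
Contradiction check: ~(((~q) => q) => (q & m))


Truth table over {m, q}:
m | q | φ
---------
False | False | False
True | False | False
False | True | True
True | True | False
Satisfying assignment at row 3: m=False, q=True gives True.

No, it is not a contradiction.


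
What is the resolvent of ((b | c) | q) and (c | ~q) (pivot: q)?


The clauses contain complementary literals q and ~q.
Resolution eliminates this pair and disjoins the remaining literals (merging duplicates).

(b | c)


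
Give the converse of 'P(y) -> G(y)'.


The converse of (P → Q) is (Q → P). It is not in general equivalent to the original.
Here P = 'P(y)' and Q = 'G(y)'.

If G(y), then P(y).


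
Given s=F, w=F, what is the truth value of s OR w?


Disjunction is false only when both operands are false.
Substitute: s=F, w=F.
F OR F evaluates to F.

F


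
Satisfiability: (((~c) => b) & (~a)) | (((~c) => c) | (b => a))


Search for a satisfying assignment over {a, b, c}.
Try a=False, b=False, c=False: the formula evaluates to True.
A satisfying assignment exists.

Satisfiable.


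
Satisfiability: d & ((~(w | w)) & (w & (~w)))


Check all 4 assignments over {d, w}:
d | w | φ
---------
False | False | False
True | False | False
False | True | False
True | True | False
No assignment makes the formula true.

Unsatisfiable.


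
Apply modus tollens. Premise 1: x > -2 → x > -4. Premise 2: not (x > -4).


Modus tollens: from (P → Q) and ¬Q, infer ¬P.
Q = 'x > -4' is denied; since P → Q, P must also fail.

Not (x > -2).


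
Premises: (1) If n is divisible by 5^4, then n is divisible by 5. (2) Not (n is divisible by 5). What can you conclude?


Modus tollens: from (P → Q) and ¬Q, infer ¬P.
Q = 'n is divisible by 5' is denied; since P → Q, P must also fail.

Not (n is divisible by 5^4).


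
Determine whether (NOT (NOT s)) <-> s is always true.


Build the truth table over {s}:
s | φ
-----
F | T
T | T
Every row evaluates to true.

Yes, it is a tautology.


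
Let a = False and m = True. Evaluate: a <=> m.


Biconditional is true when both operands have the same truth value.
Substitute: a=False, m=True.
False <=> True evaluates to False.

False


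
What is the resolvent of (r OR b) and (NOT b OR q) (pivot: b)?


The clauses contain complementary literals b and NOTb.
Resolution eliminates this pair and disjoins the remaining literals (merging duplicates).

(r OR q)


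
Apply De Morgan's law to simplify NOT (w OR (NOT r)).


De Morgan: the negation of a disjunction is the conjunction of the negations.
Distribute NOT across OR, flipping it to AND, and negate each literal.

(NOT w) AND r


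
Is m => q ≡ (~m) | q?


Compare truth tables:
m | q | φ | ψ
-------------
False | False | True | True
True | False | False | False
False | True | True | True
True | True | True | True
The columns φ and ψ agree on every row.

Yes, they are logically equivalent.


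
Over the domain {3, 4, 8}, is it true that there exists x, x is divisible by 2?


Evaluate the predicate on each element: 3:F, 4:T, 8:T.
Witness x = 4 satisfies the predicate.

T


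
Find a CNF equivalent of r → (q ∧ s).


Step 1: Rewrite r → (q ∧ s) as ¬r ∨ (q ∧ s).
Step 2: Distribute ∨ over ∧.

((¬r) ∨ q) ∧ ((¬r) ∨ s)


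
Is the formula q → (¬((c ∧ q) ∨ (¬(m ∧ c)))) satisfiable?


Search for a satisfying assignment over {c, m, q}.
Try c=F, m=F, q=F: the formula evaluates to T.
A satisfying assignment exists.

Satisfiable.


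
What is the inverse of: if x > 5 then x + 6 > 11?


The inverse of (P → Q) is (¬P → ¬Q). It is equivalent to the converse, not to the original.
Here P = 'x > 5' and Q = 'x + 6 > 11'.

If not (x > 5), then not (x + 6 > 11).


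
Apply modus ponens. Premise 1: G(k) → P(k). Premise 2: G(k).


Modus ponens: from (P → Q) and P, infer Q.
P = 'G(k)' is asserted, and P → Q holds, so Q follows.

P(k).


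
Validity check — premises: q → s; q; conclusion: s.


This matches the form of modus ponens: the conclusion follows in every model of the premises.

Valid.


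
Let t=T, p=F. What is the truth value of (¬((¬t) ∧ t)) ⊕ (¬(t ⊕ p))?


Substitute t=T, p=F:
¬t = F
(¬t) ∧ t = F ∧ T = F
¬((¬t) ∧ t) = T
t ⊕ p = T ⊕ F = T
¬(t ⊕ p) = F
(¬((¬t) ∧ t)) ⊕ (¬(t ⊕ p)) = T ⊕ F = T

T


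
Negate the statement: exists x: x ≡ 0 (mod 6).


¬(forall x: φ) = exists x: ¬φ, and ¬(exists x: φ) = forall x: ¬φ.
Apply to the existential statement.

forall x: ~(x ≡ 0 (mod 6))


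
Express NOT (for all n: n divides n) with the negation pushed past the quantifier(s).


¬(for all x: φ) = there exists x: ¬φ, and ¬(there exists x: φ) = for all x: ¬φ.
Apply to the universal statement.

there exists n: NOT(n divides n)


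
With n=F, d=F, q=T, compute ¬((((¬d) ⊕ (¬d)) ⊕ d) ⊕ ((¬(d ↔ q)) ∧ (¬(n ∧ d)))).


Substitute n=F, d=F, q=T:
… (earlier sub-steps elided)
¬d = T
(¬d) ⊕ (¬d) = T ⊕ T = F
((¬d) ⊕ (¬d)) ⊕ d = F ⊕ F = F
d ↔ q = F ↔ T = F
¬(d ↔ q) = T
n ∧ d = F ∧ F = F
¬(n ∧ d) = T
(¬(d ↔ q)) ∧ (¬(n ∧ d)) = T ∧ T = T
(((¬d) ⊕ (¬d)) ⊕ d) ⊕ ((¬(d ↔ q)) ∧ (¬(n ∧ d))) = F ⊕ T = T
¬((((¬d) ⊕ (¬d)) ⊕ d) ⊕ ((¬(d ↔ q)) ∧ (¬(n ∧ d)))) = F

F


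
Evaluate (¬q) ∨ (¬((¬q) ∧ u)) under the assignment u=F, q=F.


Substitute u=F, q=F:
¬q = T
¬q = T
(¬q) ∧ u = T ∧ F = F
¬((¬q) ∧ u) = T
(¬q) ∨ (¬((¬q) ∧ u)) = T ∨ T = T

T


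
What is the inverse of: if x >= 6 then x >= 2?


The inverse of (P → Q) is (¬P → ¬Q). It is equivalent to the converse, not to the original.
Here P = 'x >= 6' and Q = 'x >= 2'.

If not (x >= 6), then not (x >= 2).


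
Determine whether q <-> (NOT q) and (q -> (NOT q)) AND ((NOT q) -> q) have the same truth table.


Compare truth tables:
q | φ | ψ
---------
F | F | F
T | F | F
The columns φ and ψ agree on every row.

Yes, they are logically equivalent.


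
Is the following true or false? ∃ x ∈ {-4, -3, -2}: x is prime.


Evaluate the predicate on each element: -4:F, -3:F, -2:F.
No element satisfies the predicate.

F


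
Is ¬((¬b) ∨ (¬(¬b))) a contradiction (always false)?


Truth table over {b}:
b | φ
-----
F | F
T | F
Every row is false.

Yes, it is a contradiction.


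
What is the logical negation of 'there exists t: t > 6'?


¬(for all x: φ) = there exists x: ¬φ, and ¬(there exists x: φ) = for all x: ¬φ.
Apply to the existential statement.

for all t: NOT(t > 6)


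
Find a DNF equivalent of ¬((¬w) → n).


Step 1: Rewrite implication then negate: ¬(¬(¬w) ∨ n) = (¬w) ∧ ¬n.

(¬w) ∧ (¬n)


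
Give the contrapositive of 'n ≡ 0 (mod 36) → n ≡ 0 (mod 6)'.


The contrapositive of (P → Q) is (¬Q → ¬P); it is logically equivalent to the original.
Here P = 'n ≡ 0 (mod 36)' and Q = 'n ≡ 0 (mod 6)'.

If not (n ≡ 0 (mod 6)), then not (n ≡ 0 (mod 36)).


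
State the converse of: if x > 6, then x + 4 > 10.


The converse of (P → Q) is (Q → P). It is not in general equivalent to the original.
Here P = 'x > 6' and Q = 'x + 4 > 10'.

If x + 4 > 10, then x > 6.


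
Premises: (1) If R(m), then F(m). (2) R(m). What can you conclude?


Modus ponens: from (P → Q) and P, infer Q.
P = 'R(m)' is asserted, and P → Q holds, so Q follows.

F(m).


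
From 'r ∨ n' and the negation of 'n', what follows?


Disjunctive syllogism: from (P ∨ Q) and ¬P, infer Q.
One disjunct, 'n', is ruled out; the other must hold.

r


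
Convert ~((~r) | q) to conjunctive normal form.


Step 1: Apply De Morgan: ¬((¬r) ∨ q) = ¬(¬r) ∧ ¬q.
Step 2: Eliminate any double negations (¬¬X = X).

r & (~q)


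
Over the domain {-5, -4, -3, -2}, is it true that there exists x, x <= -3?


Evaluate the predicate on each element: -5:T, -4:T, -3:T, -2:F.
Witness x = -5 satisfies the predicate.

T


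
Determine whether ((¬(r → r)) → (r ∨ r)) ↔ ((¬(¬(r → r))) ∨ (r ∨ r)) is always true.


Build the truth table over {r}:
r | φ
-----
F | T
T | T
Every row evaluates to true.

Yes, it is a tautology.


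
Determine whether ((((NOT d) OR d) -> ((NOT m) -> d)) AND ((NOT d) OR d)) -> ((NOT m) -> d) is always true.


Build the truth table over {d, m}:
d | m | φ
---------
F | F | T
T | F | T
F | T | T
T | T | T
Every row evaluates to true.

Yes, it is a tautology.
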